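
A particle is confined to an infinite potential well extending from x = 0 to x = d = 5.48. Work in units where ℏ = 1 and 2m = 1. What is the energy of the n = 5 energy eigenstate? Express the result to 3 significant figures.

The infinite-well eigenfunctions ψ_n = √(2/d) sin(nπx/d) vanish at both walls, giving E_n = n²π²ℏ²/(2md²).
E_5 = 5² × π² / (2 × 0.5 × 5.48²) = 8.216.

E = 8.22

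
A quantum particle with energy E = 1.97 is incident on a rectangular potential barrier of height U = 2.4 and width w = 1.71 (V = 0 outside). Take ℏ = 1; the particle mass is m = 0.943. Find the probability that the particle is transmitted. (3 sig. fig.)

Since E < U the interior solution is evanescent with decay constant κ = √(2m(U − E))/ℏ = 0.9005.
κw = 1.540, sinh(κw) = 2.225.
Matching ψ, ψ′ at both faces gives T = [1 + U² sinh²(κw) / (4E(U − E))]⁻¹ = 1/9.415 = 0.106.

T = 0.106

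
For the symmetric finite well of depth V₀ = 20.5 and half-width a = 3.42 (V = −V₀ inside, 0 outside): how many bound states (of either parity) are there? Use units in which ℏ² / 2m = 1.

N = 10

The dimensionless depth is z₀ = a√(2mV₀)/ℏ = 3.42 × √(20.50) = 15.48.
The even/odd transcendental equations gain one root per π/2 in z₀, giving N = 1 + ⌊2z₀/π⌋ = 1 + ⌊9.858⌋ = 10.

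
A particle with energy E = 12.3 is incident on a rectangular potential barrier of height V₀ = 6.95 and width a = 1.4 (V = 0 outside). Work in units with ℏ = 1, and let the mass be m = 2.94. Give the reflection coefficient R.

Above the barrier the interior wavenumber is k₂ = √(2m(E − V₀))/ℏ = 5.609, giving phase k₂a = 7.852.
Matching at both interfaces gives T⁻¹ = 1 + V₀² sin²(k₂a) / [4E(E − V₀)] = 1.184, hence T = 0.845.
R = 1 − T = 0.155.

R = 0.155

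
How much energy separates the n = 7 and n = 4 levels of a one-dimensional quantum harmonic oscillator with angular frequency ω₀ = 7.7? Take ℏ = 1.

ΔE = 23.1

E_n = ℏω₀(n + ½), so ΔE = (7 − 4) ℏω₀ = 3 × 7.7 = 23.10.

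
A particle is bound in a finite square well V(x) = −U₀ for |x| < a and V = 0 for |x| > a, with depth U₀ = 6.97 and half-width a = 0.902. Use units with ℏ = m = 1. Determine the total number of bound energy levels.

N = 3

The dimensionless depth is z₀ = a√(2mU₀)/ℏ = 0.902 × √(13.94) = 3.368.
The even/odd transcendental equations gain one root per π/2 in z₀, giving N = 1 + ⌊2z₀/π⌋ = 1 + ⌊2.144⌋ = 3.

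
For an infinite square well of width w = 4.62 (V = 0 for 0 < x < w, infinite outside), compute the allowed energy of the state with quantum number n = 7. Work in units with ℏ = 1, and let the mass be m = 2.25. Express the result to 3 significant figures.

The infinite-well eigenfunctions ψ_n = √(2/w) sin(nπx/w) vanish at both walls, giving E_n = n²π²ℏ²/(2mw²).
E_7 = 7² × π² / (2 × 2.25 × 4.62²) = 5.035.

E = 5.03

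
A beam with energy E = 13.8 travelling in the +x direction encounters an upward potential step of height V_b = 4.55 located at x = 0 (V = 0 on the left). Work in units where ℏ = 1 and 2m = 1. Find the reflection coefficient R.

On each side the TISE gives plane waves with k = √(2m(E − V))/ℏ: k₁ = √(2·½·13.8) = 3.715, k₂ = √(2·½·9.25) = 3.041.
Continuity of ψ and ψ′ at the step yields the reflection amplitude r = (k₁ − k₂)/(k₁ + k₂) = 0.09968; thus R = |r|² = 0.009936, T = 0.9901.

R = 0.00994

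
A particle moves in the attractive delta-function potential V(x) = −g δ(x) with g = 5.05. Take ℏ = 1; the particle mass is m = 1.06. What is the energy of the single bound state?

E = -13.5

The bound state is ψ(x) = √κ e^{−κ|x|}. The derivative jump ψ'(0⁺) − ψ'(0⁻) = −(2mg/ℏ²)ψ(0) fixes κ = mg/ℏ² = 5.353.
Then E = −ℏ²κ²/(2m) = −mg²/(2ℏ²) = -13.52.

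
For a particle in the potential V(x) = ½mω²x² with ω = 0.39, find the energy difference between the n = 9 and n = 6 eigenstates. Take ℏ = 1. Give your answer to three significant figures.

E_n = ℏω(n + ½), so ΔE = (9 − 6) ℏω = 3 × 0.39 = 1.170.

ΔE = 1.17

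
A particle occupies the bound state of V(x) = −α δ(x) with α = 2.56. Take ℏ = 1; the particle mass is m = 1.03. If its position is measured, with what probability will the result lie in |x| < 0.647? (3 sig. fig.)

The normalised bound state is ψ = √κ e^{−κ|x|} with κ = mα/ℏ² = 2.637.
P(|x| < d) = ∫_{−d}^{d} κ e^{−2κ|x|} dx = 1 − e^{−2κd} = 1 − e^{−3.412} = 0.9670.

P = 0.967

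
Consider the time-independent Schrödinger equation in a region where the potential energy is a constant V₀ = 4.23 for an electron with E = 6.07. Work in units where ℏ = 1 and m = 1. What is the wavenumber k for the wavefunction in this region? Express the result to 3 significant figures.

With E > V₀ the solution is oscillatory, ψ ∝ e^{±ikx} with k = √(2m(E − V₀))/ℏ.
k = √(2 × 1 × 1.84) = 1.918.

k = 1.92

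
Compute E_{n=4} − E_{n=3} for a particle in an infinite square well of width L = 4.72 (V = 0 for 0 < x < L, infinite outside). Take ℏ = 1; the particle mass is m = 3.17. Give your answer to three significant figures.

ΔE = 0.489

E_n = n²π²ℏ²/(2mL²), so ΔE = (4² − 3²) π²ℏ²/(2mL²).
ΔE = 7 × π² / (2 × 3.17 × 4.72²) = 0.4891.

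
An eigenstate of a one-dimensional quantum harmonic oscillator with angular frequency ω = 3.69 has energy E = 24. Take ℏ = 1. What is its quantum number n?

E_n = ℏω(n + ½) ⇒ n = E/(ℏω) − ½ = 24/3.69 − 0.5 = 6.004 → n = 6.

n = 6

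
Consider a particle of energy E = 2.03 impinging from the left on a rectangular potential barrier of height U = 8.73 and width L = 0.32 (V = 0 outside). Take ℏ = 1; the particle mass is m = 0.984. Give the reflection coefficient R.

Since E < U the interior solution is evanescent with decay constant κ = √(2m(U − E))/ℏ = 3.631.
κL = 1.162, sinh(κL) = 1.442.
The exact tunnelling result is T⁻¹ = 1 + U² sinh²(κL) / [4E(U − E)] = 3.912, so T = 0.256.
R = 1 − T = 0.744.

R = 0.744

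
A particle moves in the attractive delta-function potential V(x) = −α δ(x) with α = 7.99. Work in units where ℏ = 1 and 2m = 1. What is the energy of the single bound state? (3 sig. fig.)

The bound state is ψ(x) = √κ e^{−κ|x|}. The derivative jump ψ'(0⁺) − ψ'(0⁻) = −(2mα/ℏ²)ψ(0) fixes κ = mα/ℏ² = 3.995.
Then E = −ℏ²κ²/(2m) = −mα²/(2ℏ²) = -15.96.

E = -16.0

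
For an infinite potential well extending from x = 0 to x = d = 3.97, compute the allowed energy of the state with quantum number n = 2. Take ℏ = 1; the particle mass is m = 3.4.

E = 0.368

Requiring ψ(0) = ψ(d) = 0 quantises k = nπ/d, hence E_n = ℏ²k²/2m = n²π²ℏ²/(2md²).
E_2 = 2² × π² / (2 × 3.4 × 3.97²) = 0.3684.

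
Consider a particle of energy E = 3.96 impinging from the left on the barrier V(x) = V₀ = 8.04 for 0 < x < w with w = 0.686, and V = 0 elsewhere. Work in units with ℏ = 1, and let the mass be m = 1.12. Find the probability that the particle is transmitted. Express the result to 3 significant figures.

Since E < V₀ the interior solution is evanescent with decay constant κ = √(2m(V₀ − E))/ℏ = 3.023.
κw = 2.074, sinh(κw) = 3.915.
Matching ψ, ψ′ at both faces gives T = [1 + V₀² sinh²(κw) / (4E(V₀ − E))]⁻¹ = 1/16.33 = 0.0612.

T = 0.0612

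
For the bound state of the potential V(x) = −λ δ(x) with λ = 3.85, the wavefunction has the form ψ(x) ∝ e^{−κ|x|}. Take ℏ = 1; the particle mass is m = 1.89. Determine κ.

κ = 7.28

Integrate −(ℏ²/2m)ψ'' − λδ(x)ψ = Eψ from −ε to +ε: the ψ'' term gives ψ'(0⁺) − ψ'(0⁻) and the δ term gives −(2mλ/ℏ²)ψ(0).
With ψ ∝ e^{−κ|x|} this yields −2κ = −2mλ/ℏ², so κ = mλ/ℏ² = 7.277.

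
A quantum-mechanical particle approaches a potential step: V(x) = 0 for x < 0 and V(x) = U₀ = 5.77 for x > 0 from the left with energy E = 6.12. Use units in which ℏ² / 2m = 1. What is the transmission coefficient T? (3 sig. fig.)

The wavenumbers are k₁ = √(2mE)/ℏ = 2.474 on the left and k₂ = √(2m(E − U₀))/ℏ = 0.5916 on the right.
Matching ψ and ψ′ at x = 0 gives r = (k₁ − k₂)/(k₁ + k₂), so R = r² = 0.3770 and T = 1 − R = 0.6230.

T = 0.623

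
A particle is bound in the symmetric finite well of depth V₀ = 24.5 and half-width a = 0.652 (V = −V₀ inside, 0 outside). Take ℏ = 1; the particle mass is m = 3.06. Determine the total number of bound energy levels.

N = 6

Define the well-strength parameter z₀ = (a/ℏ)√(2mV₀) = 0.652 × √(2·3.06·24.5) = 7.984.
The even/odd transcendental equations gain one root per π/2 in z₀, giving N = 1 + ⌊2z₀/π⌋ = 1 + ⌊5.083⌋ = 6.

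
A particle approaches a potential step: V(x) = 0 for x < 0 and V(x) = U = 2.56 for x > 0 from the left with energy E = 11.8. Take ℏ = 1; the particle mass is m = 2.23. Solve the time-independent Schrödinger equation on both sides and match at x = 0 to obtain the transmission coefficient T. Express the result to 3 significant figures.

T = 0.996

The wavenumbers are k₁ = √(2mE)/ℏ = 7.255 on the left and k₂ = √(2m(E − U))/ℏ = 6.420 on the right.
Continuity of ψ and ψ′ at the step yields the reflection amplitude r = (k₁ − k₂)/(k₁ + k₂) = 0.06106; thus R = |r|² = 0.003729, T = 0.9963.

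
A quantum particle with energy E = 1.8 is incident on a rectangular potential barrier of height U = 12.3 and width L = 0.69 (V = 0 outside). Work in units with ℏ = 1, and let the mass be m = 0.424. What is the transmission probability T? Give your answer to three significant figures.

Since E < U the interior solution is evanescent with decay constant κ = √(2m(U − E))/ℏ = 2.984.
κL = 2.059, sinh(κL) = 3.855.
The exact tunnelling result is T⁻¹ = 1 + U² sinh²(κL) / [4E(U − E)] = 30.74, so T = 0.0325.

T = 0.0325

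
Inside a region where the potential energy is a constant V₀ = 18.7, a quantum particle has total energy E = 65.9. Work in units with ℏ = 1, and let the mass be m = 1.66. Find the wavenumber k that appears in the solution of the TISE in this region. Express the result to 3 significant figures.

k = 12.5

With E > V₀ the solution is oscillatory, ψ ∝ e^{±ikx} with k = √(2m(E − V₀))/ℏ.
k = √(2 × 1.66 × 47.2) = 12.52.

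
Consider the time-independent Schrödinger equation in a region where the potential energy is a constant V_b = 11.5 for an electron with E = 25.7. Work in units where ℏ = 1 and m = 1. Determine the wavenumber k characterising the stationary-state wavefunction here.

With E > V_b the solution is oscillatory, ψ ∝ e^{±ikx} with k = √(2m(E − V_b))/ℏ.
k = √(2 × 1 × 14.2) = 5.329.

k = 5.33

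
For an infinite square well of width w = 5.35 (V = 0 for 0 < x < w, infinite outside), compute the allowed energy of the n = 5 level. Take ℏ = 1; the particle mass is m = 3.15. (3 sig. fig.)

E = 1.37

Requiring ψ(0) = ψ(w) = 0 quantises k = nπ/w, hence E_n = ℏ²k²/2m = n²π²ℏ²/(2mw²).
E_5 = 5² × π² / (2 × 3.15 × 5.35²) = 1.368.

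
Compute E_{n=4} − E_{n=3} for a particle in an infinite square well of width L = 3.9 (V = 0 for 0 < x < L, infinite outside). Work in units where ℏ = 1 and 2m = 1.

E_n = n²π²ℏ²/(2mL²), so ΔE = (4² − 3²) π²ℏ²/(2mL²).
ΔE = 7 × π² / (2 × 0.5 × 3.9²) = 4.542.

ΔE = 4.54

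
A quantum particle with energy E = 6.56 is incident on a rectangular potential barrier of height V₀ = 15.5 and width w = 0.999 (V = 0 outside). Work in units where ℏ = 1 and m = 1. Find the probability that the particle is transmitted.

T = 0.000836

E < V₀: inside the barrier ψ ∝ e^{±κx} with κ = √(2m(V₀ − E))/ℏ = 4.228.
κw = 4.224, sinh(κw) = 34.15.
The exact tunnelling result is T⁻¹ = 1 + V₀² sinh²(κw) / [4E(V₀ − E)] = 1196, so T = 0.000836.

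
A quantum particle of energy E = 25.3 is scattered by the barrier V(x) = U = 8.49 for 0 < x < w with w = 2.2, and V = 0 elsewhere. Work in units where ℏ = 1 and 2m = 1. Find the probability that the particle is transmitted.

E > U: inside the barrier k₂ = √(2m(E − U))/ℏ = 4.100, k₂w = 9.020.
T = [1 + U² sin²(k₂w) / (4E(E − U))]⁻¹ = 1/1.007 = 0.993.

T = 0.993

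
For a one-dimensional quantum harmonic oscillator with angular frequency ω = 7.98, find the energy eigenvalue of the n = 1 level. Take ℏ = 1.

The oscillator eigenvalues are E_n = ℏω(n + ½), so E_1 = 7.98 × 1.5 = 11.97.

E = 12.0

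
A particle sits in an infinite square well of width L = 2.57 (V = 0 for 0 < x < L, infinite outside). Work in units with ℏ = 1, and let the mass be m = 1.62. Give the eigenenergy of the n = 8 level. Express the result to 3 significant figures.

E = 29.5

Requiring ψ(0) = ψ(L) = 0 quantises k = nπ/L, hence E_n = ℏ²k²/2m = n²π²ℏ²/(2mL²).
E_8 = 8² × π² / (2 × 1.62 × 2.57²) = 29.52.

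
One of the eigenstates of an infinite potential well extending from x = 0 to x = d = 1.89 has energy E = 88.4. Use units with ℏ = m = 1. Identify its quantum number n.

n = 8

For an infinite well E_n = n²π²ℏ²/(2md²), so n = (d/πℏ)√(2mE).
n = (1.89/π) × √(2 × 1 × 88.4) = 7.999 → n = 8.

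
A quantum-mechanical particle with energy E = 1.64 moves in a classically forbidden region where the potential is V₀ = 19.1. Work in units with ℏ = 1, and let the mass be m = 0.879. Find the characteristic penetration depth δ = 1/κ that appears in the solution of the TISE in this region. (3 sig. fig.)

δ = 0.180

Since E < V₀ the TISE in this region is ψ'' = κ²ψ with κ = √(2m(V₀ − E))/ℏ.
κ = √(2 × 0.879 × 17.46) = 5.540. The penetration depth is δ = 1/κ = 0.180.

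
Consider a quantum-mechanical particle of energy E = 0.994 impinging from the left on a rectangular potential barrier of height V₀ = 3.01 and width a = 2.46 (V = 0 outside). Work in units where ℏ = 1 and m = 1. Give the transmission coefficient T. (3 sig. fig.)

Since E < V₀ the interior solution is evanescent with decay constant κ = √(2m(V₀ − E))/ℏ = 2.008.
κa = 4.940, sinh(κa) = 69.86.
The exact tunnelling result is T⁻¹ = 1 + V₀² sinh²(κa) / [4E(V₀ − E)] = 5517, so T = 0.000181.

T = 0.000181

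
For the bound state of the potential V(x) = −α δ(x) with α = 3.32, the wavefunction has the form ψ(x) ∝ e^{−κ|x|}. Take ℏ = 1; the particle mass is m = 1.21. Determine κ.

Integrating the TISE across x = 0 gives the cusp condition ψ'(0⁺) − ψ'(0⁻) = −(2mα/ℏ²)ψ(0).
With ψ ∝ e^{−κ|x|} this yields −2κ = −2mα/ℏ², so κ = mα/ℏ² = 4.017.

κ = 4.02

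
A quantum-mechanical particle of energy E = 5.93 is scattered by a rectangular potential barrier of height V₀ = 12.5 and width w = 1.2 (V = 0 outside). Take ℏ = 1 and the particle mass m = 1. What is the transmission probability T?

T = 0.000665

E < V₀: inside the barrier ψ ∝ e^{±κx} with κ = √(2m(V₀ − E))/ℏ = 3.625.
κw = 4.350, sinh(κw) = 38.73.
Matching ψ, ψ′ at both faces gives T = [1 + V₀² sinh²(κw) / (4E(V₀ − E))]⁻¹ = 1/1505 = 0.000665.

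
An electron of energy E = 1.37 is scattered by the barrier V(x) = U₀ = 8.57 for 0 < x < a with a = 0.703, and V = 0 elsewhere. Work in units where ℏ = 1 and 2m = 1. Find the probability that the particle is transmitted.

Since E < U₀ the interior solution is evanescent with decay constant κ = √(2m(U₀ − E))/ℏ = 2.683.
κa = 1.886, sinh(κa) = 3.222.
Matching ψ, ψ′ at both faces gives T = [1 + U₀² sinh²(κa) / (4E(U₀ − E))]⁻¹ = 1/20.32 = 0.0492.

T = 0.0492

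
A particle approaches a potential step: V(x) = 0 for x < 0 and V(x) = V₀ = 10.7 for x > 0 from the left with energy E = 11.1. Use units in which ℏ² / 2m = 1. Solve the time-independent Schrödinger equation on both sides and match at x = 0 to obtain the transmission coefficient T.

T = 0.536

The wavenumbers are k₁ = √(2mE)/ℏ = 3.332 on the left and k₂ = √(2m(E − V₀))/ℏ = 0.6325 on the right.
Matching ψ and ψ′ at x = 0 gives r = (k₁ − k₂)/(k₁ + k₂), so R = r² = 0.4636 and T = 1 − R = 0.5364.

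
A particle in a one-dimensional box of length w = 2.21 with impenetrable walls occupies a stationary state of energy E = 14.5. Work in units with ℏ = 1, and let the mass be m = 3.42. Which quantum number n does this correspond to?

For an infinite well E_n = n²π²ℏ²/(2mw²), so n = (w/πℏ)√(2mE).
n = (2.21/π) × √(2 × 3.42 × 14.5) = 7.006 → n = 7.

n = 7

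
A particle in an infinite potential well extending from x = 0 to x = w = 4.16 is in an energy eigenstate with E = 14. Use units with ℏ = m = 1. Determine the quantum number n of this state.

For an infinite well E_n = n²π²ℏ²/(2mw²), so n = (w/πℏ)√(2mE).
n = (4.16/π) × √(2 × 1 × 14) = 7.007 → n = 7.

n = 7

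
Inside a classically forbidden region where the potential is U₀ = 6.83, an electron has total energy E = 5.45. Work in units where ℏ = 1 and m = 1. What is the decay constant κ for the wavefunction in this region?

κ = 1.66

Since E < U₀ the TISE in this region is ψ'' = κ²ψ with κ = √(2m(U₀ − E))/ℏ.
κ = √(2 × 1 × 1.38) = 1.661.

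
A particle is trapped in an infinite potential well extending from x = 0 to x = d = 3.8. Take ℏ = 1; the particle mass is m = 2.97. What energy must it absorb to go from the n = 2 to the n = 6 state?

ΔE = 3.68

E_n = n²π²ℏ²/(2md²), so ΔE = (6² − 2²) π²ℏ²/(2md²).
ΔE = 32 × π² / (2 × 2.97 × 3.8²) = 3.682.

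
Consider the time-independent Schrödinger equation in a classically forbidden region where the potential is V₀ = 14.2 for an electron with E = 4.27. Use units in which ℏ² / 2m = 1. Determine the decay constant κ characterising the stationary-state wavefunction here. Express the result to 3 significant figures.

κ = 3.15

Since E < V₀ the TISE in this region is ψ'' = κ²ψ with κ = √(2m(V₀ − E))/ℏ.
κ = √(2 × 0.5 × 9.93) = 3.151.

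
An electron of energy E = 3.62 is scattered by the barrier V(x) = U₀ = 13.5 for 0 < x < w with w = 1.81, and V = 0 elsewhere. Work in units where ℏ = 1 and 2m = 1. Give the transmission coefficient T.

E < U₀: inside the barrier ψ ∝ e^{±κx} with κ = √(2m(U₀ − E))/ℏ = 3.143.
κw = 5.689, sinh(κw) = 147.8.
The exact tunnelling result is T⁻¹ = 1 + U₀² sinh²(κw) / [4E(U₀ − E)] = 27840, so T = 0.0000359.

T = 0.0000359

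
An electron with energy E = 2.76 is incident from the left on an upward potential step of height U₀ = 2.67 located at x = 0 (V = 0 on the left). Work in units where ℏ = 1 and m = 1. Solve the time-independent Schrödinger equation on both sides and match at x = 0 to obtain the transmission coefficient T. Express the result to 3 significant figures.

On each side the TISE gives plane waves with k = √(2m(E − V))/ℏ: k₁ = √(2·1·2.76) = 2.349, k₂ = √(2·1·0.09) = 0.4243.
Continuity of ψ and ψ′ at the step yields the reflection amplitude r = (k₁ − k₂)/(k₁ + k₂) = 0.6941; thus R = |r|² = 0.4818, T = 0.5182.

T = 0.518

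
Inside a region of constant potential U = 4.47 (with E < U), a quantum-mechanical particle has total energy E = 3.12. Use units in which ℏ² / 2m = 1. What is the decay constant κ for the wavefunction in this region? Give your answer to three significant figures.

κ = 1.16

Since E < U the TISE in this region is ψ'' = κ²ψ with κ = √(2m(U − E))/ℏ.
κ = √(2 × 0.5 × 1.35) = 1.162.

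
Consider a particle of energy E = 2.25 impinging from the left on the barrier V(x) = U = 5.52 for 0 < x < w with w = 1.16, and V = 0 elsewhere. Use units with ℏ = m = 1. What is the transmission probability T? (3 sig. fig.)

E < U: inside the barrier ψ ∝ e^{±κx} with κ = √(2m(U − E))/ℏ = 2.557.
κw = 2.967, sinh(κw) = 9.686.
The exact tunnelling result is T⁻¹ = 1 + U² sinh²(κw) / [4E(U − E)] = 98.14, so T = 0.0102.

T = 0.0102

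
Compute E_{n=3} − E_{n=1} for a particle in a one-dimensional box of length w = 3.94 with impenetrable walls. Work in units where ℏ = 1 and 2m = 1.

E_n = n²π²ℏ²/(2mw²), so ΔE = (3² − 1²) π²ℏ²/(2mw²).
ΔE = 8 × π² / (2 × 0.5 × 3.94²) = 5.086.

ΔE = 5.09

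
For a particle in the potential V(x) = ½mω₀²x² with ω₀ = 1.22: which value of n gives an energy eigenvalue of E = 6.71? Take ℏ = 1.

n = 5

Invert E_n = (n + ½)ℏω₀: n = E/ℏω₀ − ½ = 5.000, so n = 5.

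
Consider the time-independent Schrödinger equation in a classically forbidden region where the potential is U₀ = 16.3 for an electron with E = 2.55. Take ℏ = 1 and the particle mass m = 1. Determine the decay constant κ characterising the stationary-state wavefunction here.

κ = 5.24

Since E < U₀ the TISE in this region is ψ'' = κ²ψ with κ = √(2m(U₀ − E))/ℏ.
κ = √(2 × 1 × 13.75) = 5.244.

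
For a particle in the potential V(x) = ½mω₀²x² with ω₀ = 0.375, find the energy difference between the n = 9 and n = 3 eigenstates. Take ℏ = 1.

ΔE = 2.25

E_n = ℏω₀(n + ½), so ΔE = (9 − 3) ℏω₀ = 6 × 0.375 = 2.250.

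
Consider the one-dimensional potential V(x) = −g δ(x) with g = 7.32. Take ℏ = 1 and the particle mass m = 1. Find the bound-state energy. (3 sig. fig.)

E = -26.8

The bound state is ψ(x) = √κ e^{−κ|x|}. The derivative jump ψ'(0⁺) − ψ'(0⁻) = −(2mg/ℏ²)ψ(0) fixes κ = mg/ℏ² = 7.320.
Then E = −ℏ²κ²/(2m) = −mg²/(2ℏ²) = -26.79.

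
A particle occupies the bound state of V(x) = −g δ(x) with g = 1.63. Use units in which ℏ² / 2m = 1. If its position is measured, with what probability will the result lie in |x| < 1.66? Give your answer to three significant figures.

The normalised bound state is ψ = √κ e^{−κ|x|} with κ = mg/ℏ² = 0.8150.
P(|x| < d) = ∫_{−d}^{d} κ e^{−2κ|x|} dx = 1 − e^{−2κd} = 1 − e^{−2.706} = 0.9332.

P = 0.933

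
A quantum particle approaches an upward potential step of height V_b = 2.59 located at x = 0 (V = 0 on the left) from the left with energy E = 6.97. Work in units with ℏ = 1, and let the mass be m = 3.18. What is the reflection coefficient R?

On each side the TISE gives plane waves with k = √(2m(E − V))/ℏ: k₁ = √(2·3.18·6.97) = 6.658, k₂ = √(2·3.18·4.38) = 5.278.
Matching ψ and ψ′ at x = 0 gives r = (k₁ − k₂)/(k₁ + k₂), so R = r² = 0.01337 and T = 1 − R = 0.9866.

R = 0.0134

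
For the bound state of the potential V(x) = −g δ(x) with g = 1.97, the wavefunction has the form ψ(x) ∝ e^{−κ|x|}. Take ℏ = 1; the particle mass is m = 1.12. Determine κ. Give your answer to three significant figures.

Integrate −(ℏ²/2m)ψ'' − gδ(x)ψ = Eψ from −ε to +ε: the ψ'' term gives ψ'(0⁺) − ψ'(0⁻) and the δ term gives −(2mg/ℏ²)ψ(0).
With ψ ∝ e^{−κ|x|} this yields −2κ = −2mg/ℏ², so κ = mg/ℏ² = 2.206.

κ = 2.21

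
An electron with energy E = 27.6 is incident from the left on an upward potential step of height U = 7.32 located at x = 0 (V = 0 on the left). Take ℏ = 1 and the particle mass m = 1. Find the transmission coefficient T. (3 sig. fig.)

On each side the TISE gives plane waves with k = √(2m(E − V))/ℏ: k₁ = √(2·1·27.6) = 7.430, k₂ = √(2·1·20.28) = 6.369.
Continuity of ψ and ψ′ at the step yields the reflection amplitude r = (k₁ − k₂)/(k₁ + k₂) = 0.07689; thus R = |r|² = 0.005913, T = 0.9941.

T = 0.994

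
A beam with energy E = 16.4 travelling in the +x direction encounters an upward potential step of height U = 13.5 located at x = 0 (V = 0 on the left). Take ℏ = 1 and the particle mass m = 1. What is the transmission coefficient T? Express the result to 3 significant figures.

T = 0.834

On each side the TISE gives plane waves with k = √(2m(E − V))/ℏ: k₁ = √(2·1·16.4) = 5.727, k₂ = √(2·1·2.9) = 2.408.
Continuity of ψ and ψ′ at the step yields the reflection amplitude r = (k₁ − k₂)/(k₁ + k₂) = 0.4079; thus R = |r|² = 0.1664, T = 0.8336.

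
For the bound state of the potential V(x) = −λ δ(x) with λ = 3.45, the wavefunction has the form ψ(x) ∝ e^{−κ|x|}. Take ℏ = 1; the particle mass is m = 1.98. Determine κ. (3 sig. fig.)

Integrating the TISE across x = 0 gives the cusp condition ψ'(0⁺) − ψ'(0⁻) = −(2mλ/ℏ²)ψ(0).
With ψ ∝ e^{−κ|x|} this yields −2κ = −2mλ/ℏ², so κ = mλ/ℏ² = 6.831.

κ = 6.83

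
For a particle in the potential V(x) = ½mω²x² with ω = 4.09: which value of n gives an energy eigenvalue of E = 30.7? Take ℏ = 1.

E_n = ℏω(n + ½) ⇒ n = E/(ℏω) − ½ = 30.7/4.09 − 0.5 = 7.006 → n = 7.

n = 7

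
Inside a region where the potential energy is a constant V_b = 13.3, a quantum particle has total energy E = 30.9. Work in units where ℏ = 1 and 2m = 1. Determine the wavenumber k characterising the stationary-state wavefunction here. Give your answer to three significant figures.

k = 4.20

With E > V_b the solution is oscillatory, ψ ∝ e^{±ikx} with k = √(2m(E − V_b))/ℏ.
k = √(2 × 0.5 × 17.6) = 4.195.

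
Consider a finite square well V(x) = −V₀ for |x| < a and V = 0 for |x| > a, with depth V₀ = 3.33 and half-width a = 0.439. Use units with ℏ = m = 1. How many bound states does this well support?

N = 1

Define the well-strength parameter z₀ = (a/ℏ)√(2mV₀) = 0.439 × √(2·1·3.33) = 1.133.
A new bound state (alternating even/odd) appears each time z₀ passes a multiple of π/2, so N = ⌊2z₀/π⌋ + 1 = ⌊0.7212⌋ + 1 = 1.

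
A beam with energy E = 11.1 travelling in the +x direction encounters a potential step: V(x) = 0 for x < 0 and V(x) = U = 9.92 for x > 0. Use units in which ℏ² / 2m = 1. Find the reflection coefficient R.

The wavenumbers are k₁ = √(2mE)/ℏ = 3.332 on the left and k₂ = √(2m(E − U))/ℏ = 1.086 on the right.
Matching ψ and ψ′ at x = 0 gives r = (k₁ − k₂)/(k₁ + k₂), so R = r² = 0.2583 and T = 1 − R = 0.7417.

R = 0.258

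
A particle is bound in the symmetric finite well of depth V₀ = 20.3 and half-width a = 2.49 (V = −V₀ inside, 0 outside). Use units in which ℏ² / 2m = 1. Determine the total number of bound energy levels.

Define the well-strength parameter z₀ = (a/ℏ)√(2mV₀) = 2.49 × √(2·0.5·20.3) = 11.22.
A new bound state (alternating even/odd) appears each time z₀ passes a multiple of π/2, so N = ⌊2z₀/π⌋ + 1 = ⌊7.142⌋ + 1 = 8.

N = 8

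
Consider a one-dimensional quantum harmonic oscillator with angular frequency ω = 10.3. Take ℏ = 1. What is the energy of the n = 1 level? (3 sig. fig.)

Using E_n = (n + ½)ℏω: E_1 = 1.5 × 10.3 = 15.45.

E = 15.5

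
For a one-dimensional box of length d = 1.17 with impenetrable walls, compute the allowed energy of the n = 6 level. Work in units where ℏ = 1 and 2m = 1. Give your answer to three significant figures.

E = 260

Requiring ψ(0) = ψ(d) = 0 quantises k = nπ/d, hence E_n = ℏ²k²/2m = n²π²ℏ²/(2md²).
E_6 = 6² × π² / (2 × 0.5 × 1.17²) = 259.6.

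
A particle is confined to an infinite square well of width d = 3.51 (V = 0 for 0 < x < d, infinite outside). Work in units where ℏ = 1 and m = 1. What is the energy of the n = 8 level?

The infinite-well eigenfunctions ψ_n = √(2/d) sin(nπx/d) vanish at both walls, giving E_n = n²π²ℏ²/(2md²).
E_8 = 8² × π² / (2 × 1 × 3.51²) = 25.64.

E = 25.6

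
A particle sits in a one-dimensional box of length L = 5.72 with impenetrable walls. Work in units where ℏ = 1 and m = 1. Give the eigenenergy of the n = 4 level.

E = 2.41

The infinite-well eigenfunctions ψ_n = √(2/L) sin(nπx/L) vanish at both walls, giving E_n = n²π²ℏ²/(2mL²).
E_4 = 4² × π² / (2 × 1 × 5.72²) = 2.413.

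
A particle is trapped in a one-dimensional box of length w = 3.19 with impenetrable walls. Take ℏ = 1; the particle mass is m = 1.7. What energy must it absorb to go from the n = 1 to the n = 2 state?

E_n = n²π²ℏ²/(2mw²), so ΔE = (2² − 1²) π²ℏ²/(2mw²).
ΔE = 3 × π² / (2 × 1.7 × 3.19²) = 0.8558.

ΔE = 0.856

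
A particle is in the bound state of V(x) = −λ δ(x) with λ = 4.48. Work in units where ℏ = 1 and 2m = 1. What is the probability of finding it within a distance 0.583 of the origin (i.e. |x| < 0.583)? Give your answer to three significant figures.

P = 0.927

The normalised bound state is ψ = √κ e^{−κ|x|} with κ = mλ/ℏ² = 2.240.
P(|x| < d) = ∫_{−d}^{d} κ e^{−2κ|x|} dx = 1 − e^{−2κd} = 1 − e^{−2.612} = 0.9266.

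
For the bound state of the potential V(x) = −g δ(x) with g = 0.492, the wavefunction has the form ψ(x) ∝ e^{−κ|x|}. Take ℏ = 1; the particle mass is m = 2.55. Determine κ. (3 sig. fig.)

κ = 1.25

Integrate −(ℏ²/2m)ψ'' − gδ(x)ψ = Eψ from −ε to +ε: the ψ'' term gives ψ'(0⁺) − ψ'(0⁻) and the δ term gives −(2mg/ℏ²)ψ(0).
With ψ ∝ e^{−κ|x|} this yields −2κ = −2mg/ℏ², so κ = mg/ℏ² = 1.255.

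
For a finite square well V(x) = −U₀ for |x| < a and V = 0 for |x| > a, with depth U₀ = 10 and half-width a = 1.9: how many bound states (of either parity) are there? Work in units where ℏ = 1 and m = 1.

Define the well-strength parameter z₀ = (a/ℏ)√(2mU₀) = 1.9 × √(2·1·10) = 8.497.
A new bound state (alternating even/odd) appears each time z₀ passes a multiple of π/2, so N = ⌊2z₀/π⌋ + 1 = ⌊5.409⌋ + 1 = 6.

N = 6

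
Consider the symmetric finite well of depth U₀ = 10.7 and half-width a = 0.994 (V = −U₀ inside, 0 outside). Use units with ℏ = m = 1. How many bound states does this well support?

N = 3

Define the well-strength parameter z₀ = (a/ℏ)√(2mU₀) = 0.994 × √(2·1·10.7) = 4.598.
A new bound state (alternating even/odd) appears each time z₀ passes a multiple of π/2, so N = ⌊2z₀/π⌋ + 1 = ⌊2.927⌋ + 1 = 3.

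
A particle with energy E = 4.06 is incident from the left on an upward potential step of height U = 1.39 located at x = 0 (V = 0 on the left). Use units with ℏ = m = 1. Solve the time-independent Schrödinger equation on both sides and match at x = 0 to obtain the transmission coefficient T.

T = 0.989

The wavenumbers are k₁ = √(2mE)/ℏ = 2.850 on the left and k₂ = √(2m(E − U))/ℏ = 2.311 on the right.
Matching ψ and ψ′ at x = 0 gives r = (k₁ − k₂)/(k₁ + k₂), so R = r² = 0.01090 and T = 1 − R = 0.9891.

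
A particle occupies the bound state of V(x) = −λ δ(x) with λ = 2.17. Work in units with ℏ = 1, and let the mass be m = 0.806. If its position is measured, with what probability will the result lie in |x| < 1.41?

P = 0.993

The normalised bound state is ψ = √κ e^{−κ|x|} with κ = mλ/ℏ² = 1.749.
P(|x| < d) = ∫_{−d}^{d} κ e^{−2κ|x|} dx = 1 − e^{−2κd} = 1 − e^{−4.932} = 0.9928.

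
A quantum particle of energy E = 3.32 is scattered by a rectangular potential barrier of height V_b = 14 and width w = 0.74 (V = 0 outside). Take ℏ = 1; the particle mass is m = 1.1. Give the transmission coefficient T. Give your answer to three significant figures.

E < V_b: inside the barrier ψ ∝ e^{±κx} with κ = √(2m(V_b − E))/ℏ = 4.847.
κw = 3.587, sinh(κw) = 18.05.
The exact tunnelling result is T⁻¹ = 1 + V_b² sinh²(κw) / [4E(V_b − E)] = 451.2, so T = 0.00222.

T = 0.00222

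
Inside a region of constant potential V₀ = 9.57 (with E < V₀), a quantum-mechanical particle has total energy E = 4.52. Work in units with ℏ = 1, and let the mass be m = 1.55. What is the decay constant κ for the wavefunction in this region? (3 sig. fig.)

κ = 3.96

Since E < V₀ the TISE in this region is ψ'' = κ²ψ with κ = √(2m(V₀ − E))/ℏ.
κ = √(2 × 1.55 × 5.05) = 3.957.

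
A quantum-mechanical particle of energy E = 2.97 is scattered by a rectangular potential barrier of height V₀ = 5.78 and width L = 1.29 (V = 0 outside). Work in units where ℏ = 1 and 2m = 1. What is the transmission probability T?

T = 0.0515

E < V₀: inside the barrier ψ ∝ e^{±κx} with κ = √(2m(V₀ − E))/ℏ = 1.676.
κL = 2.162, sinh(κL) = 4.289.
Matching ψ, ψ′ at both faces gives T = [1 + V₀² sinh²(κL) / (4E(V₀ − E))]⁻¹ = 1/19.41 = 0.0515.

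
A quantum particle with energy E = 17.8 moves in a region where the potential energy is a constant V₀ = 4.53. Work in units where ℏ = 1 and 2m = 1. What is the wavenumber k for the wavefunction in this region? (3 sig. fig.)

With E > V₀ the solution is oscillatory, ψ ∝ e^{±ikx} with k = √(2m(E − V₀))/ℏ.
k = √(2 × 0.5 × 13.27) = 3.643.

k = 3.64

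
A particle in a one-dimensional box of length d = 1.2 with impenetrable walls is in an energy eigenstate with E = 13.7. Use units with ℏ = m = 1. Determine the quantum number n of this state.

n = 2

From E_n = n²π²ℏ²/(2md²) invert to n = √(2md²E)/(πℏ).
n = (1.2/π) × √(2 × 1 × 13.7) = 1.999 → n = 2.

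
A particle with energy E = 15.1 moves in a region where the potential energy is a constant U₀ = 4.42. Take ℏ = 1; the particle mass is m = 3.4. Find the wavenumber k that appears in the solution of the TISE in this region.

With E > U₀ the solution is oscillatory, ψ ∝ e^{±ikx} with k = √(2m(E − U₀))/ℏ.
k = √(2 × 3.4 × 10.68) = 8.522.

k = 8.52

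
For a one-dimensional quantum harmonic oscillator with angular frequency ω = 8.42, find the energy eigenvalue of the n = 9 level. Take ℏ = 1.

E = 80.0

Using E_n = (n + ½)ℏω: E_9 = 9.5 × 8.42 = 79.99.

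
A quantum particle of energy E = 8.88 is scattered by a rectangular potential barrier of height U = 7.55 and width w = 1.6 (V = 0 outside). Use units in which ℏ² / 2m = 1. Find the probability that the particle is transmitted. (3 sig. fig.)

T = 0.472

E > U: inside the barrier k₂ = √(2m(E − U))/ℏ = 1.153, k₂w = 1.845.
T = [1 + U² sin²(k₂w) / (4E(E − U))]⁻¹ = 1/2.118 = 0.472.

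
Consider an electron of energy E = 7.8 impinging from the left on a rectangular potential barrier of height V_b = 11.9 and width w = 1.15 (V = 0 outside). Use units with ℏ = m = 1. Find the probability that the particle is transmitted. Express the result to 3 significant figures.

E < V_b: inside the barrier ψ ∝ e^{±κx} with κ = √(2m(V_b − E))/ℏ = 2.864.
κw = 3.293, sinh(κw) = 13.44.
The exact tunnelling result is T⁻¹ = 1 + V_b² sinh²(κw) / [4E(V_b − E)] = 201.1, so T = 0.00497.

T = 0.00497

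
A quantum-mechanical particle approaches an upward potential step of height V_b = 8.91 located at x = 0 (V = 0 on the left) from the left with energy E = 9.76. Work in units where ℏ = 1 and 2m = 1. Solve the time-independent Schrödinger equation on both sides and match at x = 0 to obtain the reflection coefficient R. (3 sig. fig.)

R = 0.296

On each side the TISE gives plane waves with k = √(2m(E − V))/ℏ: k₁ = √(2·½·9.76) = 3.124, k₂ = √(2·½·0.85) = 0.9220.
Continuity of ψ and ψ′ at the step yields the reflection amplitude r = (k₁ − k₂)/(k₁ + k₂) = 0.5443; thus R = |r|² = 0.2962, T = 0.7038.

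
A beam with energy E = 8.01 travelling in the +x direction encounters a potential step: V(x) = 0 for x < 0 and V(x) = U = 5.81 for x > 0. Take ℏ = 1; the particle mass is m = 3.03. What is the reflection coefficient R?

The wavenumbers are k₁ = √(2mE)/ℏ = 6.967 on the left and k₂ = √(2m(E − U))/ℏ = 3.651 on the right.
Continuity of ψ and ψ′ at the step yields the reflection amplitude r = (k₁ − k₂)/(k₁ + k₂) = 0.3123; thus R = |r|² = 0.09751, T = 0.9025.

R = 0.0975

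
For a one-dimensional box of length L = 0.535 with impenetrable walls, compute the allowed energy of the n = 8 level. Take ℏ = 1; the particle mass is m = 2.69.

E = 410

The infinite-well eigenfunctions ψ_n = √(2/L) sin(nπx/L) vanish at both walls, giving E_n = n²π²ℏ²/(2mL²).
E_8 = 8² × π² / (2 × 2.69 × 0.535²) = 410.2.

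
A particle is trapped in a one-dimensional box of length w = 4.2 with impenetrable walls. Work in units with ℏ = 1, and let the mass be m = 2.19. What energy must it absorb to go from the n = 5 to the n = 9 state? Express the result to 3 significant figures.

ΔE = 7.15

E_n = n²π²ℏ²/(2mw²), so ΔE = (9² − 5²) π²ℏ²/(2mw²).
ΔE = 56 × π² / (2 × 2.19 × 4.2²) = 7.153.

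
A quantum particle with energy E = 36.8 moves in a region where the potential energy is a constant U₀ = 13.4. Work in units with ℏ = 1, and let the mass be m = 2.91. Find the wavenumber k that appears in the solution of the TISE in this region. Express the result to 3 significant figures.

With E > U₀ the solution is oscillatory, ψ ∝ e^{±ikx} with k = √(2m(E − U₀))/ℏ.
k = √(2 × 2.91 × 23.4) = 11.67.

k = 11.7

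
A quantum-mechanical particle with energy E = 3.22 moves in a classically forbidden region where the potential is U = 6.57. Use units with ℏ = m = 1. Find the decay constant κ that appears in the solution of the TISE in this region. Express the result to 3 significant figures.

κ = 2.59

Since E < U the TISE in this region is ψ'' = κ²ψ with κ = √(2m(U − E))/ℏ.
κ = √(2 × 1 × 3.35) = 2.588.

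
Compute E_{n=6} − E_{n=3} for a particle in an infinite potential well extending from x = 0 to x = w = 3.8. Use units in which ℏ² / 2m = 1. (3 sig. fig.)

ΔE = 18.5

E_n = n²π²ℏ²/(2mw²), so ΔE = (6² − 3²) π²ℏ²/(2mw²).
ΔE = 27 × π² / (2 × 0.5 × 3.8²) = 18.45.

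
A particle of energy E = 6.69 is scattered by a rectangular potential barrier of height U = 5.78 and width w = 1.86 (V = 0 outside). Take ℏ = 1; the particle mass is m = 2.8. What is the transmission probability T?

T = 0.490

Above the barrier the interior wavenumber is k₂ = √(2m(E − U))/ℏ = 2.257, giving phase k₂w = 4.199.
Matching at both interfaces gives T⁻¹ = 1 + U² sin²(k₂w) / [4E(E − U)] = 2.041, hence T = 0.490.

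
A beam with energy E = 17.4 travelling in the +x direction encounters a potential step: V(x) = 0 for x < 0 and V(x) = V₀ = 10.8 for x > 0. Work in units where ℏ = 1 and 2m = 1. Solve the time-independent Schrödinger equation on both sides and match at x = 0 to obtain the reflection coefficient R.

R = 0.0565

The wavenumbers are k₁ = √(2mE)/ℏ = 4.171 on the left and k₂ = √(2m(E − V₀))/ℏ = 2.569 on the right.
Continuity of ψ and ψ′ at the step yields the reflection amplitude r = (k₁ − k₂)/(k₁ + k₂) = 0.2377; thus R = |r|² = 0.05651, T = 0.9435.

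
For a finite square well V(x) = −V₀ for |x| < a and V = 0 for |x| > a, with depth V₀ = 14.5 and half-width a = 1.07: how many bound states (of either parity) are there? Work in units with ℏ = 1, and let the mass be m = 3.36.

N = 7

Define the well-strength parameter z₀ = (a/ℏ)√(2mV₀) = 1.07 × √(2·3.36·14.5) = 10.56.
The even/odd transcendental equations gain one root per π/2 in z₀, giving N = 1 + ⌊2z₀/π⌋ = 1 + ⌊6.724⌋ = 7.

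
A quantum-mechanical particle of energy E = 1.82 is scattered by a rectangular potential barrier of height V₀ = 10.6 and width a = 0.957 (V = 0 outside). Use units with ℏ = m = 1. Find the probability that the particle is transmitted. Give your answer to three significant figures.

T = 0.000748

Since E < V₀ the interior solution is evanescent with decay constant κ = √(2m(V₀ − E))/ℏ = 4.190.
κa = 4.010, sinh(κa) = 27.57.
Matching ψ, ψ′ at both faces gives T = [1 + V₀² sinh²(κa) / (4E(V₀ − E))]⁻¹ = 1/1337 = 0.000748.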